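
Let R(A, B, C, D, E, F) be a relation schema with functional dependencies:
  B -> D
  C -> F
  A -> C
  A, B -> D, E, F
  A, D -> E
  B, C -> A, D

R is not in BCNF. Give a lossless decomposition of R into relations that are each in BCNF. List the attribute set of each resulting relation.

Candidate keys of the original relation: {A, B}, {B, C}.
In {A, B, C, D, E, F}, {B} is not a superkey ({B}⁺ restricted to this set is {B, D}), so split on B -> D into {B, D} and {A, B, C, E, F}.
{B, D}: every determinant is a superkey — BCNF.
In {A, B, C, E, F}, {C} is not a superkey ({C}⁺ restricted to this set is {C, F}), so split on C -> F into {C, F} and {A, B, C, E}.
{C, F}: every determinant is a superkey — BCNF.
In {A, B, C, E}, {A} is not a superkey ({A}⁺ restricted to this set is {A, C}), so split on A -> C into {A, C} and {A, B, E}.
{A, C}: every determinant is a superkey — BCNF.
{A, B, E}: every determinant is a superkey — BCNF.

{A, B, E}; {A, C}; {B, D}; {C, F}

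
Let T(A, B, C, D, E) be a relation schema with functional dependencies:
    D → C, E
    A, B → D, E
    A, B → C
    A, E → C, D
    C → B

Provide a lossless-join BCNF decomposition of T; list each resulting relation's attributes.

{A, D}; {B, C}; {C, D, E}

Candidate keys of the original relation: {A, B}, {A, C}, {A, D}, {A, E}.
In {A, B, C, D, E}, {D} is not a superkey ({D}⁺ restricted to this set is {B, C, D, E}), so split on D → B, C, E into {B, C, D, E} and {A, D}.
In {B, C, D, E}, {C} is not a superkey ({C}⁺ restricted to this set is {B, C}), so split on C → B into {B, C} and {C, D, E}.
{B, C} is in BCNF.
{C, D, E} is in BCNF.
{A, D} is in BCNF.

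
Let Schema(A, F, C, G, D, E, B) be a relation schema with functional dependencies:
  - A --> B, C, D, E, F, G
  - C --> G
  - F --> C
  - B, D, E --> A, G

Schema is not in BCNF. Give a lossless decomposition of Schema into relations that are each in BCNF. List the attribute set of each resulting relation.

Candidate keys of the original relation: {A}, {B, D, E}.
{A, B, C, D, E, F, G}: {C} determines {C, G} here but is not a superkey — split on C --> G, giving {C, G} and {A, B, C, D, E, F}.
{C, G} is in BCNF.
{A, B, C, D, E, F}: {F} determines {C, F} here but is not a superkey — split on F --> C, giving {C, F} and {A, B, D, E, F}.
{C, F} is in BCNF.
{A, B, D, E, F} is in BCNF.

{A, B, D, E, F}; {C, F}; {C, G}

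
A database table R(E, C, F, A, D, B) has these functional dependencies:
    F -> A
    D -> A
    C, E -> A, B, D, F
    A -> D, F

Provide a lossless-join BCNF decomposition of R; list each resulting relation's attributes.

{A, D, F}; {B, C, E, F}

Candidate key of the original relation: {C, E}.
Within {A, B, C, D, E, F}: {F}⁺ ∩ {A, B, C, D, E, F} = {A, D, F}, not the whole set, so F -> A, D violates BCNF; decompose into {A, D, F} and {B, C, E, F}.
{A, D, F} has no BCNF violation.
{B, C, E, F} has no BCNF violation.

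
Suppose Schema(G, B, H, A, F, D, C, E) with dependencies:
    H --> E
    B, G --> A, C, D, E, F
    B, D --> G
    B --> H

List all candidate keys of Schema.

Attributes never on any right-hand side: {B} — every candidate key must contain it.
{B, D} is a candidate key since {B, D}⁺ = {A, B, C, D, E, F, G, H} covers every attribute.
{B, G} is a candidate key since {B, G}⁺ = {A, B, C, D, E, F, G, H} covers every attribute.
These are minimal and exhaustive — every other superkey contains one of them.

{B, D}, {B, G}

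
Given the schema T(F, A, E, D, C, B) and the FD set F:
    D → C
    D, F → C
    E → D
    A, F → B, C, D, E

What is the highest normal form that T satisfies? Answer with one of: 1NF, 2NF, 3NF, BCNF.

Candidate key: {A, F}. Prime attributes: {A, F}.
D → C breaks BCNF: {D}⁺ = {C, D}, so {D} is not a superkey.
D → C has non-prime {C} on the right and a non-superkey on the left, so 3NF fails.
Checking every proper subset of each key, none determines a non-prime attribute — 2NF is satisfied.

2NF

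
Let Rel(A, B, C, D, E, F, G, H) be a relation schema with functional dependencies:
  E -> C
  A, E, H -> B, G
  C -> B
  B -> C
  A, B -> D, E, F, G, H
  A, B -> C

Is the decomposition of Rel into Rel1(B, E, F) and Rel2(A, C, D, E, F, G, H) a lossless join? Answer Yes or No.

Yes

The shared attributes are {E, F} and {E, F}⁺ = {B, C, E, F}.
Since Rel1 ⊆ {B, C, E, F}, the intersection is a superkey of Rel1; the decomposition is lossless.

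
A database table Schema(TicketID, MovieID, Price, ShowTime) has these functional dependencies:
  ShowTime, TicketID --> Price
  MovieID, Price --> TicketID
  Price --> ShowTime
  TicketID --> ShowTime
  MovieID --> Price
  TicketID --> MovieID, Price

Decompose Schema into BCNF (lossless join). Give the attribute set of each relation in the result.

{MovieID, Price, TicketID}; {Price, ShowTime}

Candidate keys of the original relation: {MovieID}, {TicketID}.
Within {MovieID, Price, ShowTime, TicketID}: {Price}⁺ ∩ {MovieID, Price, ShowTime, TicketID} = {Price, ShowTime}, not the whole set, so Price --> ShowTime violates BCNF; decompose into {Price, ShowTime} and {MovieID, Price, TicketID}.
{Price, ShowTime}: every determinant is a superkey — BCNF.
{MovieID, Price, TicketID}: every determinant is a superkey — BCNF.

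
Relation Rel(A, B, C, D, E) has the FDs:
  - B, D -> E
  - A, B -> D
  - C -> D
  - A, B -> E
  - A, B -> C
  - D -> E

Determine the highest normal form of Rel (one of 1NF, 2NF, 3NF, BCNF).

Candidate key: {A, B}. Prime attributes: {A, B}.
B, D -> E breaks BCNF: {B, D}⁺ = {B, D, E}, so {B, D} is not a superkey.
B, D -> E determines the non-prime attribute {E} from a non-superkey — 3NF is violated.
No non-prime attribute depends on a proper subset of any candidate key, so 2NF holds.

2NF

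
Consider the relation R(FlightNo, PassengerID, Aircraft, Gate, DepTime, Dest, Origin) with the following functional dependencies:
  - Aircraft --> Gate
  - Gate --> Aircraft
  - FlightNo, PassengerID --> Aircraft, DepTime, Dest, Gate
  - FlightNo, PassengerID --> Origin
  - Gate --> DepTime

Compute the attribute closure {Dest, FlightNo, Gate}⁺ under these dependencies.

Start with {Dest, FlightNo, Gate}.
Gate --> Aircraft applies; add {Aircraft} → now {Aircraft, Dest, FlightNo, Gate}.
Gate --> DepTime applies; add {DepTime} → now {Aircraft, DepTime, Dest, FlightNo, Gate}.
No further FD applies.

{Aircraft, DepTime, Dest, FlightNo, Gate}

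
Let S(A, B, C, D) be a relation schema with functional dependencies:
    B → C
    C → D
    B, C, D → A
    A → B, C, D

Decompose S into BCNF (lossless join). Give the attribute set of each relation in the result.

{A, B, C}; {C, D}

Candidate keys of the original relation: {A}, {B}.
Within {A, B, C, D}: {C}⁺ ∩ {A, B, C, D} = {C, D}, not the whole set, so C → D violates BCNF; decompose into {C, D} and {A, B, C}.
{C, D}: every determinant is a superkey — BCNF.
{A, B, C}: every determinant is a superkey — BCNF.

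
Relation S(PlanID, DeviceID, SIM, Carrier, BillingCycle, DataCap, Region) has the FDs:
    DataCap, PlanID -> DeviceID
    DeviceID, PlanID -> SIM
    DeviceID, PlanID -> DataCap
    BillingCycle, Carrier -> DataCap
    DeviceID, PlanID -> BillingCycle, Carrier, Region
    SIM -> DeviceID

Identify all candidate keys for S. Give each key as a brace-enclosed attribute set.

{BillingCycle, Carrier, PlanID}, {DataCap, PlanID}, {DeviceID, PlanID}, {PlanID, SIM}

{PlanID} never appears on the right of any FD, so every key must include it.
{DataCap, PlanID}⁺ = {BillingCycle, Carrier, DataCap, DeviceID, PlanID, Region, SIM} — all of the relation — so {DataCap, PlanID} is a candidate key.
{DeviceID, PlanID}⁺ = {BillingCycle, Carrier, DataCap, DeviceID, PlanID, Region, SIM} — all of the relation — so {DeviceID, PlanID} is a candidate key.
{PlanID, SIM}⁺ = {BillingCycle, Carrier, DataCap, DeviceID, PlanID, Region, SIM} — all of the relation — so {PlanID, SIM} is a candidate key.
{BillingCycle, Carrier, PlanID}⁺ = {BillingCycle, Carrier, DataCap, DeviceID, PlanID, Region, SIM} — all of the relation — so {BillingCycle, Carrier, PlanID} is a candidate key.
These are minimal and exhaustive — every other superkey contains one of them.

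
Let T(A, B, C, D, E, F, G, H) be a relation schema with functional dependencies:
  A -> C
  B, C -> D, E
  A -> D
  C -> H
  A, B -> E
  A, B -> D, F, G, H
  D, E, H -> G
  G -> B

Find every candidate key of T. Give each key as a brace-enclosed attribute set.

{A, B}, {A, E}, {A, G}

No FD produces {A}, so it must be in every candidate key.
{A, B}⁺ = {A, B, C, D, E, F, G, H} — all of the relation — so {A, B} is a candidate key.
{A, E}⁺ = {A, B, C, D, E, F, G, H} — all of the relation — so {A, E} is a candidate key.
{A, G}⁺ = {A, B, C, D, E, F, G, H} — all of the relation — so {A, G} is a candidate key.
Any other superkey properly contains one of these, so there are no further candidate keys.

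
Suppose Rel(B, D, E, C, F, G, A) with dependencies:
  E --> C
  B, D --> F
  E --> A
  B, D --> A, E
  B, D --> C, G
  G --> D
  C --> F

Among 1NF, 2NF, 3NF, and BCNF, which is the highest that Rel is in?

Candidate keys: {B, D}, {B, G}. Prime attributes: {B, D, G}.
E --> C: {E}⁺ = {A, C, E, F}, which is not all of the attributes, so the left side is not a superkey — BCNF is violated.
E --> C has non-prime {C} on the right and a non-superkey on the left, so 3NF fails.
No proper subset of a key has a non-prime attribute in its closure, so there is no partial dependency; 2NF holds.

2NF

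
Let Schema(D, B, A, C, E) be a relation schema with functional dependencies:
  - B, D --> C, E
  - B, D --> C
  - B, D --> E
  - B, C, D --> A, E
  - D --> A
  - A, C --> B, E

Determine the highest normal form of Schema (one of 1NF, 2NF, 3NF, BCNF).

Candidate keys: {B, D}, {C, D}. Prime attributes: {B, C, D}.
D --> A breaks BCNF: {D}⁺ = {A, D}, so {D} is not a superkey.
D --> A has non-prime {A} on the right and a non-superkey on the left, so 3NF fails.
The proper key subset {D} of {B, D} determines non-prime {A}, so the relation is not even in 2NF.

1NF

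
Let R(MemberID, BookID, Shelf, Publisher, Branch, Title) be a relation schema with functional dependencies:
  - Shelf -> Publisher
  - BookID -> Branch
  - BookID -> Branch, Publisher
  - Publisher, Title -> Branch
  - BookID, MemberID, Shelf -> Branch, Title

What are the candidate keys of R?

{BookID, MemberID, Shelf}

{BookID, MemberID, Shelf} never appear on the right of any FD, so every key must include all of them.
{BookID, MemberID, Shelf}⁺ = {BookID, Branch, MemberID, Publisher, Shelf, Title} — all of the relation — so {BookID, MemberID, Shelf} is a candidate key.
No other minimal set has full closure, so this is the only candidate key.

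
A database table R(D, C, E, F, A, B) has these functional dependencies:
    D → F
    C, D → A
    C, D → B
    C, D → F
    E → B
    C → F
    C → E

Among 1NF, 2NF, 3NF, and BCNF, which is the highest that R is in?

Candidate key: {C, D}. Prime attributes: {C, D}.
For D → F we have {D}⁺ = {D, F}; {D} is not a superkey, so BCNF fails.
Because {F} is non-prime and the left side of D → F is not a superkey, the relation is not in 3NF.
{C} is a proper subset of the key {C, D}, and {C}⁺ contains the non-prime attributes {B, E, F} — a partial dependency, so 2NF is violated.

1NF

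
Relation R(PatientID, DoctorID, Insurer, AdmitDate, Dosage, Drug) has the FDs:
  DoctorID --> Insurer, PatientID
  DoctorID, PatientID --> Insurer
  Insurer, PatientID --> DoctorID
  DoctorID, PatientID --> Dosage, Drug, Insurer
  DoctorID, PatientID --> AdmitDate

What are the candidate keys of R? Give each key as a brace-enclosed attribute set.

{DoctorID}, {Insurer, PatientID}

{DoctorID}⁺ = {AdmitDate, DoctorID, Dosage, Drug, Insurer, PatientID} — all of the relation — so {DoctorID} is a candidate key.
{Insurer, PatientID}⁺ = {AdmitDate, DoctorID, Dosage, Drug, Insurer, PatientID} — all of the relation — so {Insurer, PatientID} is a candidate key.
Any other superkey properly contains one of these, so there are no further candidate keys.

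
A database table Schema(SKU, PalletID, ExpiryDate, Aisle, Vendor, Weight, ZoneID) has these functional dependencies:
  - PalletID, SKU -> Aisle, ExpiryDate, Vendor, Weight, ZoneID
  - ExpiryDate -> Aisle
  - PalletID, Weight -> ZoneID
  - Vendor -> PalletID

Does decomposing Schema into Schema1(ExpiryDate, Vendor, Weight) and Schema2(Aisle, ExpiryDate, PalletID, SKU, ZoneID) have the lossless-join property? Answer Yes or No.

The shared attributes are {ExpiryDate} and {ExpiryDate}⁺ = {Aisle, ExpiryDate}.
Neither Schema1 nor Schema2 is contained in that closure, so the decomposition is lossy.

No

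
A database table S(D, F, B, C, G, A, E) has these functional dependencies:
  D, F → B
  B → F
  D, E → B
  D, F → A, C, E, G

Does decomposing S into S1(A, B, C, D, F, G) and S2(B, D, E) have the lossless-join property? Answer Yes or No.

The shared attributes are {B, D} and {B, D}⁺ = {A, B, C, D, E, F, G}.
Since S1 ⊆ {A, B, C, D, E, F, G}, the intersection is a superkey of S1; the decomposition is lossless.

Yes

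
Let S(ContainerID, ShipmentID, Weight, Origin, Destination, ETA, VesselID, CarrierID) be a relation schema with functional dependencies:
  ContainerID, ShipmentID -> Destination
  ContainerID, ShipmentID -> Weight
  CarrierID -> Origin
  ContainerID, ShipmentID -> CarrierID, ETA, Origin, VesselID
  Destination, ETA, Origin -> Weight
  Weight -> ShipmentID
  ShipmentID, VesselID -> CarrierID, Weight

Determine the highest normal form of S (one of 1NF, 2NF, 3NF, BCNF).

3NF

Candidate keys: {CarrierID, ContainerID, Destination, ETA}, {ContainerID, Destination, ETA, Origin}, {ContainerID, ShipmentID}, {ContainerID, Weight}. Prime attributes: {CarrierID, ContainerID, Destination, ETA, Origin, ShipmentID, Weight}.
For CarrierID -> Origin we have {CarrierID}⁺ = {CarrierID, Origin}; {CarrierID} is not a superkey, so BCNF fails.
But every attribute on its right side ({Origin}) is prime, and the same holds for every other non-superkey FD, so 3NF still holds.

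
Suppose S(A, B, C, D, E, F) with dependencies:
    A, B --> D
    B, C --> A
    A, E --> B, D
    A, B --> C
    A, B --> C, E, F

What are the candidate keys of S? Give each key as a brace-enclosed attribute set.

{A, B} is a candidate key since {A, B}⁺ = {A, B, C, D, E, F} covers every attribute.
{A, E} is a candidate key since {A, E}⁺ = {A, B, C, D, E, F} covers every attribute.
{B, C} is a candidate key since {B, C}⁺ = {A, B, C, D, E, F} covers every attribute.
No proper subset of any of these is a key, and no other minimal superkey exists.

{A, B}, {A, E}, {B, C}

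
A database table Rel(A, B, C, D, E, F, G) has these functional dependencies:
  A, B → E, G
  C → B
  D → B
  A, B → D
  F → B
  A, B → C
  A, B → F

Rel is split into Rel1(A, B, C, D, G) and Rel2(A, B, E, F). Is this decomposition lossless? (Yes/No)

Yes

Rel1 ∩ Rel2 = {A, B}; its closure under F is {A, B, C, D, E, F, G}.
Rel1 is contained in that closure, so Rel1 ∩ Rel2 → Rel1 holds and the join is lossless.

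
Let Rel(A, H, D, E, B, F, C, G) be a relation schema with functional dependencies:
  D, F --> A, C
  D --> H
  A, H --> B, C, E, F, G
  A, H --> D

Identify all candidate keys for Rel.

{A, D}⁺ = {A, B, C, D, E, F, G, H}, which is every attribute, so {A, D} is a candidate key.
{A, H}⁺ = {A, B, C, D, E, F, G, H}, which is every attribute, so {A, H} is a candidate key.
{D, F}⁺ = {A, B, C, D, E, F, G, H}, which is every attribute, so {D, F} is a candidate key.
No proper subset of any of these is a key, and no other minimal superkey exists.

{A, D}, {A, H}, {D, F}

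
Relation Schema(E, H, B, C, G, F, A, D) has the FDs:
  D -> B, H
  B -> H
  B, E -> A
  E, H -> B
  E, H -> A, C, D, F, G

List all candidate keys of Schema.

{B, E}, {D, E}, {E, H}

Attributes never on any right-hand side: {E} — every candidate key must contain it.
{B, E}⁺ = {A, B, C, D, E, F, G, H}, which is every attribute, so {B, E} is a candidate key.
{D, E}⁺ = {A, B, C, D, E, F, G, H}, which is every attribute, so {D, E} is a candidate key.
{E, H}⁺ = {A, B, C, D, E, F, G, H}, which is every attribute, so {E, H} is a candidate key.
Any other superkey properly contains one of these, so there are no further candidate keys.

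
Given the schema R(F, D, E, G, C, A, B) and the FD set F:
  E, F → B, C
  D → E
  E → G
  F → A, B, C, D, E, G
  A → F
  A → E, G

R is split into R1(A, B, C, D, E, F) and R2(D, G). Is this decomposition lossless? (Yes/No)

The shared attributes are {D} and {D}⁺ = {D, E, G}.
This includes all of R2, so the common attributes are a superkey of R2 — the join is lossless.

Yes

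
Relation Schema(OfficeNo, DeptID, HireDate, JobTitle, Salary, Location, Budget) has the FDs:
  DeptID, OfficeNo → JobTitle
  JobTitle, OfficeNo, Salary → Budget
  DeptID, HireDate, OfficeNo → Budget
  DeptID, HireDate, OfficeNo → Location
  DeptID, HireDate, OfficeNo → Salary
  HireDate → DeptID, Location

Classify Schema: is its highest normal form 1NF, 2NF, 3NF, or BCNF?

Candidate key: {HireDate, OfficeNo}. Prime attributes: {HireDate, OfficeNo}.
For DeptID, OfficeNo → JobTitle we have {DeptID, OfficeNo}⁺ = {DeptID, JobTitle, OfficeNo}; {DeptID, OfficeNo} is not a superkey, so BCNF fails.
DeptID, OfficeNo → JobTitle has non-prime {JobTitle} on the right and a non-superkey on the left, so 3NF fails.
The proper key subset {HireDate} of {HireDate, OfficeNo} determines non-prime {DeptID, Location}, so the relation is not even in 2NF.

1NF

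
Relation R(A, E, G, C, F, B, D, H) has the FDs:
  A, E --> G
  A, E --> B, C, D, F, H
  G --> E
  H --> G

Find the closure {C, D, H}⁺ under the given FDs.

Start with {C, D, H}.
H --> G applies; add {G} → now {C, D, G, H}.
G --> E applies; add {E} → now {C, D, E, G, H}.
No further FD applies.

{C, D, E, G, H}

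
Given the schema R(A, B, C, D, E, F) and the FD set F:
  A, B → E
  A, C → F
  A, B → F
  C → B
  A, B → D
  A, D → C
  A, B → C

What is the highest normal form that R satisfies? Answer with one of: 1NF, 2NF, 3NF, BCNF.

Candidate keys: {A, B}, {A, C}, {A, D}. Prime attributes: {A, B, C, D}.
C → B breaks BCNF: {C}⁺ = {B, C}, so {C} is not a superkey.
Since {B} ⊆ prime attributes and every other non-superkey FD also has a prime right side, the schema is in 3NF.

3NF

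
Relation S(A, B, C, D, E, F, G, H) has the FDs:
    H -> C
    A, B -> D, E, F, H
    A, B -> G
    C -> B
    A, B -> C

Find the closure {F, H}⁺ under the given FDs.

{B, C, F, H}

Start with {F, H}.
H -> C applies; add {C} → now {C, F, H}.
C -> B applies; add {B} → now {B, C, F, H}.
No further FD applies.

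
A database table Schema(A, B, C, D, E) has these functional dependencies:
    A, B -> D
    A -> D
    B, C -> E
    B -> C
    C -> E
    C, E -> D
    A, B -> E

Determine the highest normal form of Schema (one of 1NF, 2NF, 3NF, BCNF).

Candidate key: {A, B}. Prime attributes: {A, B}.
For A -> D we have {A}⁺ = {A, D}; {A} is not a superkey, so BCNF fails.
A -> D determines the non-prime attribute {D} from a non-superkey — 3NF is violated.
The proper key subset {A} of {A, B} determines non-prime {D}, so the relation is not even in 2NF.

1NF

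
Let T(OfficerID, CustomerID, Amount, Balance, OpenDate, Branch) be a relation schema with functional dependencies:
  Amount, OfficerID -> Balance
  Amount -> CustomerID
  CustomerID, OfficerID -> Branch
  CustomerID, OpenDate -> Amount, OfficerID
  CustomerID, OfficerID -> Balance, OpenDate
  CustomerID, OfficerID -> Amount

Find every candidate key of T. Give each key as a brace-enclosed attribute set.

{Amount, OfficerID}, {Amount, OpenDate}, {CustomerID, OfficerID}, {CustomerID, OpenDate}

{Amount, OfficerID}⁺ = {Amount, Balance, Branch, CustomerID, OfficerID, OpenDate}, which is every attribute, so {Amount, OfficerID} is a candidate key.
{Amount, OpenDate}⁺ = {Amount, Balance, Branch, CustomerID, OfficerID, OpenDate}, which is every attribute, so {Amount, OpenDate} is a candidate key.
{CustomerID, OfficerID}⁺ = {Amount, Balance, Branch, CustomerID, OfficerID, OpenDate}, which is every attribute, so {CustomerID, OfficerID} is a candidate key.
{CustomerID, OpenDate}⁺ = {Amount, Balance, Branch, CustomerID, OfficerID, OpenDate}, which is every attribute, so {CustomerID, OpenDate} is a candidate key.
These are minimal and exhaustive — every other superkey contains one of them.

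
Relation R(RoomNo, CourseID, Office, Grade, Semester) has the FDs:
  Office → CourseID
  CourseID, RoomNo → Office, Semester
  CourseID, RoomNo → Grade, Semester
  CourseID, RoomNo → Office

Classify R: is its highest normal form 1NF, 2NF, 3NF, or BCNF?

Candidate keys: {CourseID, RoomNo}, {Office, RoomNo}. Prime attributes: {CourseID, Office, RoomNo}.
For Office → CourseID we have {Office}⁺ = {CourseID, Office}; {Office} is not a superkey, so BCNF fails.
But every attribute on its right side ({CourseID}) is prime, and the same holds for every other non-superkey FD, so 3NF still holds.

3NF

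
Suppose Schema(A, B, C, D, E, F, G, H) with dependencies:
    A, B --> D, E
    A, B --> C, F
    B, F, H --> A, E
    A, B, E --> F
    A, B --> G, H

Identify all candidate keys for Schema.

Attributes never on any right-hand side: {B} — every candidate key must contain it.
{A, B}⁺ = {A, B, C, D, E, F, G, H} — all of the relation — so {A, B} is a candidate key.
{B, F, H}⁺ = {A, B, C, D, E, F, G, H} — all of the relation — so {B, F, H} is a candidate key.
Any other superkey properly contains one of these, so there are no further candidate keys.

{A, B}, {B, F, H}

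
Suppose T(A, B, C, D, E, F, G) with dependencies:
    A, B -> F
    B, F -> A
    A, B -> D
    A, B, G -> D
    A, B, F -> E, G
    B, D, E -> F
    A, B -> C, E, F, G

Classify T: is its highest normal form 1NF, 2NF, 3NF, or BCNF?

Candidate keys: {A, B}, {B, D, E}, {B, F}. Prime attributes: {A, B, D, E, F}.
The left-hand side of every FD is a superkey, so BCNF is satisfied.

BCNF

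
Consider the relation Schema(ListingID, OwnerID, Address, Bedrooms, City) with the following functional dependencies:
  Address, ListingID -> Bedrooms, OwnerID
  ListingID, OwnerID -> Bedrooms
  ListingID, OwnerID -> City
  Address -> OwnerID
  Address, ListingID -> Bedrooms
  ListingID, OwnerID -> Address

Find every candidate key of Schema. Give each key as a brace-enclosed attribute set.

{Address, ListingID}, {ListingID, OwnerID}

{ListingID} never appears on the right of any FD, so every key must include it.
{Address, ListingID}⁺ = {Address, Bedrooms, City, ListingID, OwnerID}, which is every attribute, so {Address, ListingID} is a candidate key.
{ListingID, OwnerID}⁺ = {Address, Bedrooms, City, ListingID, OwnerID}, which is every attribute, so {ListingID, OwnerID} is a candidate key.
No proper subset of any of these is a key, and no other minimal superkey exists.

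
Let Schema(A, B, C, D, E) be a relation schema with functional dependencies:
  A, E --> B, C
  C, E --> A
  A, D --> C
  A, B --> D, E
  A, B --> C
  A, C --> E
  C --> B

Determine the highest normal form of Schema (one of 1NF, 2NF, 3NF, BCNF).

Candidate keys: {A, B}, {A, C}, {A, D}, {A, E}, {C, E}. Prime attributes: {A, B, C, D, E}.
C --> B breaks BCNF: {C}⁺ = {B, C}, so {C} is not a superkey.
But every attribute on its right side ({B}) is prime, and the same holds for every other non-superkey FD, so 3NF still holds.

3NF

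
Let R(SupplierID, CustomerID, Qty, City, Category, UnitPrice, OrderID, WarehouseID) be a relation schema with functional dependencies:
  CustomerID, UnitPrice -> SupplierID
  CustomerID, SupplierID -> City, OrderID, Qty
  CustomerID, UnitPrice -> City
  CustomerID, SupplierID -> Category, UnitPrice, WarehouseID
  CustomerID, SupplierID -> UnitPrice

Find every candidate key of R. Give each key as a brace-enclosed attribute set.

Attributes never on any right-hand side: {CustomerID} — every candidate key must contain it.
{CustomerID, SupplierID} is a candidate key since {CustomerID, SupplierID}⁺ = {Category, City, CustomerID, OrderID, Qty, SupplierID, UnitPrice, WarehouseID} covers every attribute.
{CustomerID, UnitPrice} is a candidate key since {CustomerID, UnitPrice}⁺ = {Category, City, CustomerID, OrderID, Qty, SupplierID, UnitPrice, WarehouseID} covers every attribute.
These are minimal and exhaustive — every other superkey contains one of them.

{CustomerID, SupplierID}, {CustomerID, UnitPrice}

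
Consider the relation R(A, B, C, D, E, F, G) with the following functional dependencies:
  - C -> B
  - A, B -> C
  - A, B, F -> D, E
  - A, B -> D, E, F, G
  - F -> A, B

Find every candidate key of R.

{F}⁺ = {A, B, C, D, E, F, G}, which is every attribute, so {F} is a candidate key.
{A, B}⁺ = {A, B, C, D, E, F, G}, which is every attribute, so {A, B} is a candidate key.
{A, C}⁺ = {A, B, C, D, E, F, G}, which is every attribute, so {A, C} is a candidate key.
No proper subset of any of these is a key, and no other minimal superkey exists.

{A, B}, {A, C}, {F}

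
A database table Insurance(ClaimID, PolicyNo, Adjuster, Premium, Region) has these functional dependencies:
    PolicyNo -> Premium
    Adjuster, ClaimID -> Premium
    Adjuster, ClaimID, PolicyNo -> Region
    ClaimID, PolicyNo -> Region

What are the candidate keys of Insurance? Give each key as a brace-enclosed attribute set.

{Adjuster, ClaimID, PolicyNo}

{Adjuster, ClaimID, PolicyNo} never appear on the right of any FD, so every key must include all of them.
{Adjuster, ClaimID, PolicyNo} is a candidate key since {Adjuster, ClaimID, PolicyNo}⁺ = {Adjuster, ClaimID, PolicyNo, Premium, Region} covers every attribute.
No smaller or unrelated set reaches every attribute, so there are no other keys.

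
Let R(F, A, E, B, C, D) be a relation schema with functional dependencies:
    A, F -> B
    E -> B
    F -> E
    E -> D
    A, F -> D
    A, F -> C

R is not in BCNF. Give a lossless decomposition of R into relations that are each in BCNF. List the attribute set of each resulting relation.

{A, C, F}; {B, D, E}; {E, F}

Candidate key of the original relation: {A, F}.
In {A, B, C, D, E, F}, {E} is not a superkey ({E}⁺ restricted to this set is {B, D, E}), so split on E -> B, D into {B, D, E} and {A, C, E, F}.
{B, D, E} has no BCNF violation.
In {A, C, E, F}, {F} is not a superkey ({F}⁺ restricted to this set is {E, F}), so split on F -> E into {E, F} and {A, C, F}.
{E, F} has no BCNF violation.
{A, C, F} has no BCNF violation.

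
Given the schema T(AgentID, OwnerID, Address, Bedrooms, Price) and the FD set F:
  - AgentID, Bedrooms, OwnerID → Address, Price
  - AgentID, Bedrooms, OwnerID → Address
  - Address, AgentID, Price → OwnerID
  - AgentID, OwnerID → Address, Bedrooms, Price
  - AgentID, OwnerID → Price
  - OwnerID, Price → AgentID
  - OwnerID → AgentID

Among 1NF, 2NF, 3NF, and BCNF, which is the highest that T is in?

BCNF

Candidate keys: {Address, AgentID, Price}, {OwnerID}. Prime attributes: {Address, AgentID, OwnerID, Price}.
The left-hand side of every FD is a superkey, so BCNF is satisfied.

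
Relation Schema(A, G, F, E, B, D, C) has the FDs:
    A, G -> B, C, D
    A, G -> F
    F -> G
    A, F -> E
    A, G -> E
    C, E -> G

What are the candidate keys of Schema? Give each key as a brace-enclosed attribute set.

Attributes never on any right-hand side: {A} — every candidate key must contain it.
{A, F}⁺ = {A, B, C, D, E, F, G}, which is every attribute, so {A, F} is a candidate key.
{A, G}⁺ = {A, B, C, D, E, F, G}, which is every attribute, so {A, G} is a candidate key.
{A, C, E}⁺ = {A, B, C, D, E, F, G}, which is every attribute, so {A, C, E} is a candidate key.
No proper subset of any of these is a key, and no other minimal superkey exists.

{A, C, E}, {A, F}, {A, G}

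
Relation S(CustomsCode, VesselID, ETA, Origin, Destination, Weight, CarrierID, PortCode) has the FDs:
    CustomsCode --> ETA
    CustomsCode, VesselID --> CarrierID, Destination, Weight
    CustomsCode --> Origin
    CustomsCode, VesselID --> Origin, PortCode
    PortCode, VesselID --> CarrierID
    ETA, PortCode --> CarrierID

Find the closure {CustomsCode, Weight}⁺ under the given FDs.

Start with {CustomsCode, Weight}.
CustomsCode --> ETA applies; add {ETA} → now {CustomsCode, ETA, Weight}.
CustomsCode --> Origin applies; add {Origin} → now {CustomsCode, ETA, Origin, Weight}.
No further FD applies.

{CustomsCode, ETA, Origin, Weight}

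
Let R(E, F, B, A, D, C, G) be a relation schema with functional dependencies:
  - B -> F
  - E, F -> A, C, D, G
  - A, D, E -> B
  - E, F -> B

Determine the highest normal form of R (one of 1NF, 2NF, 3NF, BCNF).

3NF

Candidate keys: {A, D, E}, {B, E}, {E, F}. Prime attributes: {A, B, D, E, F}.
B -> F breaks BCNF: {B}⁺ = {B, F}, so {B} is not a superkey.
Since {F} ⊆ prime attributes and every other non-superkey FD also has a prime right side, the schema is in 3NF.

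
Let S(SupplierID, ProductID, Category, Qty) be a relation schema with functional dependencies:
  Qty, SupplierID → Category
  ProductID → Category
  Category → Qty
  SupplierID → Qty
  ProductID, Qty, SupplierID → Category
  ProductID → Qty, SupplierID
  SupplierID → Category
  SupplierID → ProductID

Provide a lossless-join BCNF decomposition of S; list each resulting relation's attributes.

{Category, ProductID, SupplierID}; {Category, Qty}

Candidate keys of the original relation: {ProductID}, {SupplierID}.
Within {Category, ProductID, Qty, SupplierID}: {Category}⁺ ∩ {Category, ProductID, Qty, SupplierID} = {Category, Qty}, not the whole set, so Category → Qty violates BCNF; decompose into {Category, Qty} and {Category, ProductID, SupplierID}.
{Category, Qty} has no BCNF violation.
{Category, ProductID, SupplierID} has no BCNF violation.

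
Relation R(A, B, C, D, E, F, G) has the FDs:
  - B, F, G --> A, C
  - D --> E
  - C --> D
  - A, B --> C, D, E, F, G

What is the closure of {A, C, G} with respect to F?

{A, C, D, E, G}

Start with {A, C, G}.
C --> D applies; add {D} → now {A, C, D, G}.
D --> E applies; add {E} → now {A, C, D, E, G}.
No further FD applies.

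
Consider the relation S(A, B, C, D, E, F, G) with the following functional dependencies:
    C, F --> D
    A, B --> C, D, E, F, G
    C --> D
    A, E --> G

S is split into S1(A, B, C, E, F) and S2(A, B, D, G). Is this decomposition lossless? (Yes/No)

Yes

S1 ∩ S2 = {A, B}; its closure under F is {A, B, C, D, E, F, G}.
S1 is contained in that closure, so S1 ∩ S2 --> S1 holds and the join is lossless.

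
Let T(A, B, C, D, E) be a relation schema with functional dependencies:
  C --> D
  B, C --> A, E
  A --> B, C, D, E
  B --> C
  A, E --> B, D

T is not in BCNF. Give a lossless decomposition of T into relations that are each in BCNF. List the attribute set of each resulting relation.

Candidate keys of the original relation: {A}, {B}.
{A, B, C, D, E}: {C} determines {C, D} here but is not a superkey — split on C --> D, giving {C, D} and {A, B, C, E}.
{C, D} has no BCNF violation.
{A, B, C, E} has no BCNF violation.

{A, B, C, E}; {C, D}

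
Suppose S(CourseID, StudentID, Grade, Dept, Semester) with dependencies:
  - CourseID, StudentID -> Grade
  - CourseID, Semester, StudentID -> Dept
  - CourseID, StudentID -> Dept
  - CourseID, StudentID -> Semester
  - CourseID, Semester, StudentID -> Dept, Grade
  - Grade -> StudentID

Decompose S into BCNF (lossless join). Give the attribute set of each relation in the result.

{CourseID, Dept, Grade, Semester}; {Grade, StudentID}

Candidate keys of the original relation: {CourseID, Grade}, {CourseID, StudentID}.
Within {CourseID, Dept, Grade, Semester, StudentID}: {Grade}⁺ ∩ {CourseID, Dept, Grade, Semester, StudentID} = {Grade, StudentID}, not the whole set, so Grade -> StudentID violates BCNF; decompose into {Grade, StudentID} and {CourseID, Dept, Grade, Semester}.
{Grade, StudentID} is in BCNF.
{CourseID, Dept, Grade, Semester} is in BCNF.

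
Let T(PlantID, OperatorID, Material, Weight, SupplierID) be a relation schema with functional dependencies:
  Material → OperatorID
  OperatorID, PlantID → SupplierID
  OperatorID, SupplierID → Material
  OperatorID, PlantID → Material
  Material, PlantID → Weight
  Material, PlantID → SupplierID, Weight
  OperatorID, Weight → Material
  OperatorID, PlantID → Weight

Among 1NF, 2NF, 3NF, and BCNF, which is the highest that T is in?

Candidate keys: {Material, PlantID}, {OperatorID, PlantID}. Prime attributes: {Material, OperatorID, PlantID}.
Material → OperatorID breaks BCNF: {Material}⁺ = {Material, OperatorID}, so {Material} is not a superkey.
But every attribute on its right side ({OperatorID}) is prime, and the same holds for every other non-superkey FD, so 3NF still holds.

3NF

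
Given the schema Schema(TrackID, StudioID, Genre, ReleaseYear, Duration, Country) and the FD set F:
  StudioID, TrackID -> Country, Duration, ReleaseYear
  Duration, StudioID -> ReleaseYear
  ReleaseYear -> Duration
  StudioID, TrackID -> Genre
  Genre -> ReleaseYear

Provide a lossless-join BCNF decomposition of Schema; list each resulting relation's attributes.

Candidate key of the original relation: {StudioID, TrackID}.
In {Country, Duration, Genre, ReleaseYear, StudioID, TrackID}, {Duration, StudioID} is not a superkey ({Duration, StudioID}⁺ restricted to this set is {Duration, ReleaseYear, StudioID}), so split on Duration, StudioID -> ReleaseYear into {Duration, ReleaseYear, StudioID} and {Country, Duration, Genre, StudioID, TrackID}.
In {Duration, ReleaseYear, StudioID}, {ReleaseYear} is not a superkey ({ReleaseYear}⁺ restricted to this set is {Duration, ReleaseYear}), so split on ReleaseYear -> Duration into {Duration, ReleaseYear} and {ReleaseYear, StudioID}.
{Duration, ReleaseYear} has no BCNF violation.
{ReleaseYear, StudioID} has no BCNF violation.
In {Country, Duration, Genre, StudioID, TrackID}, {Genre} is not a superkey ({Genre}⁺ restricted to this set is {Duration, Genre}), so split on Genre -> Duration into {Duration, Genre} and {Country, Genre, StudioID, TrackID}.
{Duration, Genre} has no BCNF violation.
{Country, Genre, StudioID, TrackID} has no BCNF violation.

{Country, Genre, StudioID, TrackID}; {Duration, Genre}; {Duration, ReleaseYear}; {ReleaseYear, StudioID}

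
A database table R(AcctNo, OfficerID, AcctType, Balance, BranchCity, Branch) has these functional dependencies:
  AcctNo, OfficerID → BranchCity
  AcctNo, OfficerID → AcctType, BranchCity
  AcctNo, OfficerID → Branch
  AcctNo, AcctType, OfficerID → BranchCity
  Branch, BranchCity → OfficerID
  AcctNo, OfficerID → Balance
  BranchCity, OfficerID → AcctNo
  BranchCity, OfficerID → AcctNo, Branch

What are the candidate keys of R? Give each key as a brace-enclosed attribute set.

Closure of {AcctNo, OfficerID} is {AcctNo, AcctType, Balance, Branch, BranchCity, OfficerID}, the whole schema; {AcctNo, OfficerID} is a candidate key.
Closure of {Branch, BranchCity} is {AcctNo, AcctType, Balance, Branch, BranchCity, OfficerID}, the whole schema; {Branch, BranchCity} is a candidate key.
Closure of {BranchCity, OfficerID} is {AcctNo, AcctType, Balance, Branch, BranchCity, OfficerID}, the whole schema; {BranchCity, OfficerID} is a candidate key.
These are minimal and exhaustive — every other superkey contains one of them.

{AcctNo, OfficerID}, {Branch, BranchCity}, {BranchCity, OfficerID}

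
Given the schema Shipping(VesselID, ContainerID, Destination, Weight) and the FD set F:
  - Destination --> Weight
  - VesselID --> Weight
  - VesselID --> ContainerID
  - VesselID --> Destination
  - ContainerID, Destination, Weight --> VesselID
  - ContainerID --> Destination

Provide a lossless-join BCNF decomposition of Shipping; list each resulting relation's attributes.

Candidate keys of the original relation: {ContainerID}, {VesselID}.
In {ContainerID, Destination, VesselID, Weight}, {Destination} is not a superkey ({Destination}⁺ restricted to this set is {Destination, Weight}), so split on Destination --> Weight into {Destination, Weight} and {ContainerID, Destination, VesselID}.
{Destination, Weight} has no BCNF violation.
{ContainerID, Destination, VesselID} has no BCNF violation.

{ContainerID, Destination, VesselID}; {Destination, Weight}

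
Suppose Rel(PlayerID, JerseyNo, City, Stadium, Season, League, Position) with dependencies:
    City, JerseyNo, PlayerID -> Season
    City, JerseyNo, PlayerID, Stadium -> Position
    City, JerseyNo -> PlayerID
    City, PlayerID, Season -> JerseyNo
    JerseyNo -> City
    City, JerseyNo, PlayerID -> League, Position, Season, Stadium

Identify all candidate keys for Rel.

{City, PlayerID, Season}, {JerseyNo}

{JerseyNo}⁺ = {City, JerseyNo, League, PlayerID, Position, Season, Stadium}, which is every attribute, so {JerseyNo} is a candidate key.
{City, PlayerID, Season}⁺ = {City, JerseyNo, League, PlayerID, Position, Season, Stadium}, which is every attribute, so {City, PlayerID, Season} is a candidate key.
These are minimal and exhaustive — every other superkey contains one of them.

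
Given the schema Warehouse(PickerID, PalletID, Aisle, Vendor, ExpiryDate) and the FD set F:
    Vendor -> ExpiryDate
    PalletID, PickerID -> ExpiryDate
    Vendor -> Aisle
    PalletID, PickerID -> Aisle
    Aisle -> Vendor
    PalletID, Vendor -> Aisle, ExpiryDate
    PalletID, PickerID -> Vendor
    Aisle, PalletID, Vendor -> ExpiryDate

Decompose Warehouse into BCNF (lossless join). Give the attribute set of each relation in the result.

{Aisle, ExpiryDate, Vendor}; {PalletID, PickerID, Vendor}

Candidate key of the original relation: {PalletID, PickerID}.
Within {Aisle, ExpiryDate, PalletID, PickerID, Vendor}: {Vendor}⁺ ∩ {Aisle, ExpiryDate, PalletID, PickerID, Vendor} = {Aisle, ExpiryDate, Vendor}, not the whole set, so Vendor -> Aisle, ExpiryDate violates BCNF; decompose into {Aisle, ExpiryDate, Vendor} and {PalletID, PickerID, Vendor}.
{Aisle, ExpiryDate, Vendor} has no BCNF violation.
{PalletID, PickerID, Vendor} has no BCNF violation.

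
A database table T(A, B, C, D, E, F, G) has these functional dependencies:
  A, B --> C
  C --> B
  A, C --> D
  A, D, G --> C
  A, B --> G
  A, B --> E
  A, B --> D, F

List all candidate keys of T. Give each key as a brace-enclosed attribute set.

{A, B}, {A, C}, {A, D, G}

{A} never appears on the right of any FD, so every key must include it.
{A, B}⁺ = {A, B, C, D, E, F, G} — all of the relation — so {A, B} is a candidate key.
{A, C}⁺ = {A, B, C, D, E, F, G} — all of the relation — so {A, C} is a candidate key.
{A, D, G}⁺ = {A, B, C, D, E, F, G} — all of the relation — so {A, D, G} is a candidate key.
These are minimal and exhaustive — every other superkey contains one of them.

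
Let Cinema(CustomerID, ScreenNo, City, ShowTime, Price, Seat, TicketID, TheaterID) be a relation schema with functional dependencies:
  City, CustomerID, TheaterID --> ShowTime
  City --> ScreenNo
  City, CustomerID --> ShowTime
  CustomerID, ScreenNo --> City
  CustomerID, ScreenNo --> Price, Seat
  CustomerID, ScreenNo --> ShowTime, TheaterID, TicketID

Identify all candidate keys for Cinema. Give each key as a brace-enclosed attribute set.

{City, CustomerID}, {CustomerID, ScreenNo}

Attributes never on any right-hand side: {CustomerID} — every candidate key must contain it.
Closure of {City, CustomerID} is {City, CustomerID, Price, ScreenNo, Seat, ShowTime, TheaterID, TicketID}, the whole schema; {City, CustomerID} is a candidate key.
Closure of {CustomerID, ScreenNo} is {City, CustomerID, Price, ScreenNo, Seat, ShowTime, TheaterID, TicketID}, the whole schema; {CustomerID, ScreenNo} is a candidate key.
No proper subset of any of these is a key, and no other minimal superkey exists.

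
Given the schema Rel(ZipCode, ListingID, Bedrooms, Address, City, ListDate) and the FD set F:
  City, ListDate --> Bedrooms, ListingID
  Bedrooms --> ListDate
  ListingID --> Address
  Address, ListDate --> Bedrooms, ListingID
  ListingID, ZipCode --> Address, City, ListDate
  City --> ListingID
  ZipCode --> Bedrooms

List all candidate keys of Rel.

Attributes never on any right-hand side: {ZipCode} — every candidate key must contain it.
Closure of {Address, ZipCode} is {Address, Bedrooms, City, ListDate, ListingID, ZipCode}, the whole schema; {Address, ZipCode} is a candidate key.
Closure of {City, ZipCode} is {Address, Bedrooms, City, ListDate, ListingID, ZipCode}, the whole schema; {City, ZipCode} is a candidate key.
Closure of {ListingID, ZipCode} is {Address, Bedrooms, City, ListDate, ListingID, ZipCode}, the whole schema; {ListingID, ZipCode} is a candidate key.
Any other superkey properly contains one of these, so there are no further candidate keys.

{Address, ZipCode}, {City, ZipCode}, {ListingID, ZipCode}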